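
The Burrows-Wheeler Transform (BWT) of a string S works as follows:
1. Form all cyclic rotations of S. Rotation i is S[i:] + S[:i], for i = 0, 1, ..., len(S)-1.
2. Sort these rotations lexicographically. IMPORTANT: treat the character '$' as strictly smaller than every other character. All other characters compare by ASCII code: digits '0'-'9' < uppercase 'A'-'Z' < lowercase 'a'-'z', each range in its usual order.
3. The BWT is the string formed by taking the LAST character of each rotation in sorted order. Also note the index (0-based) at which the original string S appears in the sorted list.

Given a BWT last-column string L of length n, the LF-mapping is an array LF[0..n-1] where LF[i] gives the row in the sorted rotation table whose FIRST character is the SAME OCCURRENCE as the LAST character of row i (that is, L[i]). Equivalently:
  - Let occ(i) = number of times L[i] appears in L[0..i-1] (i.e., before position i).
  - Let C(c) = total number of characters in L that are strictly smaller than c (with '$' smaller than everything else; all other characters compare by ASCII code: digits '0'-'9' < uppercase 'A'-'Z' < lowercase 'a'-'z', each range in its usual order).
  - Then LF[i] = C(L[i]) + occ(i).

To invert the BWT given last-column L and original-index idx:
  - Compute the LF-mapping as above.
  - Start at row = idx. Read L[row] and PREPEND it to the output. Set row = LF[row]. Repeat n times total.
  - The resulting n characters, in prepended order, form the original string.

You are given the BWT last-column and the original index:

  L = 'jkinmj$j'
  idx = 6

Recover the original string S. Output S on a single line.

Answer: mjnjkij$

Derivation:
LF mapping: 2 5 1 7 6 3 0 4
Walk LF starting at row 6, prepending L[row]:
  step 1: row=6, L[6]='$', prepend. Next row=LF[6]=0
  step 2: row=0, L[0]='j', prepend. Next row=LF[0]=2
  step 3: row=2, L[2]='i', prepend. Next row=LF[2]=1
  step 4: row=1, L[1]='k', prepend. Next row=LF[1]=5
  step 5: row=5, L[5]='j', prepend. Next row=LF[5]=3
  step 6: row=3, L[3]='n', prepend. Next row=LF[3]=7
  step 7: row=7, L[7]='j', prepend. Next row=LF[7]=4
  step 8: row=4, L[4]='m', prepend. Next row=LF[4]=6
Reversed output: mjnjkij$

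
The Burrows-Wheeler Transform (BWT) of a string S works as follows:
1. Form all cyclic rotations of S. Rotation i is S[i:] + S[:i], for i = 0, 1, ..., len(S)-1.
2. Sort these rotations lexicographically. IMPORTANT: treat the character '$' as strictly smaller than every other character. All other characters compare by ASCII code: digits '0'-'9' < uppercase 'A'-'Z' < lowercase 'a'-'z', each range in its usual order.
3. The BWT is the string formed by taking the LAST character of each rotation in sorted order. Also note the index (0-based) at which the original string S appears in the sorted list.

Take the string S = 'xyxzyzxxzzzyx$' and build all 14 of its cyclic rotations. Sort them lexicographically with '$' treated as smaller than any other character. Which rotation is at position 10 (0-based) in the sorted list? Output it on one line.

All 14 rotations (rotation i = S[i:]+S[:i]):
  rot[0] = xyxzyzxxzzzyx$
  rot[1] = yxzyzxxzzzyx$x
  rot[2] = xzyzxxzzzyx$xy
  rot[3] = zyzxxzzzyx$xyx
  rot[4] = yzxxzzzyx$xyxz
  rot[5] = zxxzzzyx$xyxzy
  rot[6] = xxzzzyx$xyxzyz
  rot[7] = xzzzyx$xyxzyzx
  rot[8] = zzzyx$xyxzyzxx
  rot[9] = zzyx$xyxzyzxxz
  rot[10] = zyx$xyxzyzxxzz
  rot[11] = yx$xyxzyzxxzzz
  rot[12] = x$xyxzyzxxzzzy
  rot[13] = $xyxzyzxxzzzyx
Sorted (with $ < everything):
  sorted[0] = $xyxzyzxxzzzyx
  sorted[1] = x$xyxzyzxxzzzy
  sorted[2] = xxzzzyx$xyxzyz
  sorted[3] = xyxzyzxxzzzyx$
  sorted[4] = xzyzxxzzzyx$xy
  sorted[5] = xzzzyx$xyxzyzx
  sorted[6] = yx$xyxzyzxxzzz
  sorted[7] = yxzyzxxzzzyx$x
  sorted[8] = yzxxzzzyx$xyxz
  sorted[9] = zxxzzzyx$xyxzy
  sorted[10] = zyx$xyxzyzxxzz
  sorted[11] = zyzxxzzzyx$xyx
  sorted[12] = zzyx$xyxzyzxxz
  sorted[13] = zzzyx$xyxzyzxx
sorted[10] = zyx$xyxzyzxxzz

Answer: zyx$xyxzyzxxzz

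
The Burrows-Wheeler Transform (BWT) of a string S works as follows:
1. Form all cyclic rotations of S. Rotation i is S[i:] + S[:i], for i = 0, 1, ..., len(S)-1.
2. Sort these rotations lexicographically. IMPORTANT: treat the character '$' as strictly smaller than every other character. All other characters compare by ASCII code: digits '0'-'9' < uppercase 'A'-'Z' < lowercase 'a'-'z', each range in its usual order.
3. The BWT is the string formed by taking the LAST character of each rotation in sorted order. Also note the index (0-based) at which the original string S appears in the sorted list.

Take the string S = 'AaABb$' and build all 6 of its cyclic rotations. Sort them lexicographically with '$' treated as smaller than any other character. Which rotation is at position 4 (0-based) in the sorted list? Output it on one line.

Answer: aABb$A

Derivation:
All 6 rotations (rotation i = S[i:]+S[:i]):
  rot[0] = AaABb$
  rot[1] = aABb$A
  rot[2] = ABb$Aa
  rot[3] = Bb$AaA
  rot[4] = b$AaAB
  rot[5] = $AaABb
Sorted (with $ < everything):
  sorted[0] = $AaABb
  sorted[1] = ABb$Aa
  sorted[2] = AaABb$
  sorted[3] = Bb$AaA
  sorted[4] = aABb$A
  sorted[5] = b$AaAB
sorted[4] = aABb$A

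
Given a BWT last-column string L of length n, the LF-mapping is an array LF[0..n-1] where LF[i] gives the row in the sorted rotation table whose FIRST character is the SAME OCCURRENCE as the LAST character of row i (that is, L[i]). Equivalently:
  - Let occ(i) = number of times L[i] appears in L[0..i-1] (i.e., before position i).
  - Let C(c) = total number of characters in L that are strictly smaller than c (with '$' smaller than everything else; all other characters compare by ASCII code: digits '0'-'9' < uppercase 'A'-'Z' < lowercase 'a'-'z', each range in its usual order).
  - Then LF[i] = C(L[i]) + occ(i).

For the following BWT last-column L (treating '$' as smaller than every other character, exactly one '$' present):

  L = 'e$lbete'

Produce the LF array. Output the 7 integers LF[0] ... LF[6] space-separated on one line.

Char counts: '$':1, 'b':1, 'e':3, 'l':1, 't':1
C (first-col start): C('$')=0, C('b')=1, C('e')=2, C('l')=5, C('t')=6
L[0]='e': occ=0, LF[0]=C('e')+0=2+0=2
L[1]='$': occ=0, LF[1]=C('$')+0=0+0=0
L[2]='l': occ=0, LF[2]=C('l')+0=5+0=5
L[3]='b': occ=0, LF[3]=C('b')+0=1+0=1
L[4]='e': occ=1, LF[4]=C('e')+1=2+1=3
L[5]='t': occ=0, LF[5]=C('t')+0=6+0=6
L[6]='e': occ=2, LF[6]=C('e')+2=2+2=4

Answer: 2 0 5 1 3 6 4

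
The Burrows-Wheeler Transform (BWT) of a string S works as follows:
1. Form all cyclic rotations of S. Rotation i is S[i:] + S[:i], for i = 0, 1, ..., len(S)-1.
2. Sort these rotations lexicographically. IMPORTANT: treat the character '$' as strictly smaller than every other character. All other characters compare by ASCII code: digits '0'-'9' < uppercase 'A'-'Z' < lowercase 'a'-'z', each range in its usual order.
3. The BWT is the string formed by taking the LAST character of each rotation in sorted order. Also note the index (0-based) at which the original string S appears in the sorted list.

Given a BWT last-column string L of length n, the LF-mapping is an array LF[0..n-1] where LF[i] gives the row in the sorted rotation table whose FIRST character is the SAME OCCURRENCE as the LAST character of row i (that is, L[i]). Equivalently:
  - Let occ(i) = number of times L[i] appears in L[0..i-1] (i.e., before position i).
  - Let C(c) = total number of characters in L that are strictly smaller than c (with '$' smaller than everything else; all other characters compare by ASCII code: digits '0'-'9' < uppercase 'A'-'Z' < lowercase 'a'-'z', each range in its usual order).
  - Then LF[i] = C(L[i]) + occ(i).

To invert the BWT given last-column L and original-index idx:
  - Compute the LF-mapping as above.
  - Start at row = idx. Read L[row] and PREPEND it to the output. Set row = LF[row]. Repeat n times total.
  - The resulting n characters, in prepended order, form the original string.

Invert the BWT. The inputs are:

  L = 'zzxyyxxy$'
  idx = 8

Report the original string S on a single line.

Answer: zxxyyxyz$

Derivation:
LF mapping: 7 8 1 4 5 2 3 6 0
Walk LF starting at row 8, prepending L[row]:
  step 1: row=8, L[8]='$', prepend. Next row=LF[8]=0
  step 2: row=0, L[0]='z', prepend. Next row=LF[0]=7
  step 3: row=7, L[7]='y', prepend. Next row=LF[7]=6
  step 4: row=6, L[6]='x', prepend. Next row=LF[6]=3
  step 5: row=3, L[3]='y', prepend. Next row=LF[3]=4
  step 6: row=4, L[4]='y', prepend. Next row=LF[4]=5
  step 7: row=5, L[5]='x', prepend. Next row=LF[5]=2
  step 8: row=2, L[2]='x', prepend. Next row=LF[2]=1
  step 9: row=1, L[1]='z', prepend. Next row=LF[1]=8
Reversed output: zxxyyxyz$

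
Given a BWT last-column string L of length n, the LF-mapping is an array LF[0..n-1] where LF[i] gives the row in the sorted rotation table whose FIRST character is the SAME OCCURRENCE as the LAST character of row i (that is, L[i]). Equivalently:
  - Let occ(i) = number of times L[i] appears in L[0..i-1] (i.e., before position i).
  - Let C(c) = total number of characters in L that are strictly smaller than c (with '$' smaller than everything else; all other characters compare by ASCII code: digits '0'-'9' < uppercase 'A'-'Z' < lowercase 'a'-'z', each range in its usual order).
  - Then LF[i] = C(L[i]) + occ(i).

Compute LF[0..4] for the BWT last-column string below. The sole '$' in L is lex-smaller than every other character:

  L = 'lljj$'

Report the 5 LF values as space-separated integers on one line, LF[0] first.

Char counts: '$':1, 'j':2, 'l':2
C (first-col start): C('$')=0, C('j')=1, C('l')=3
L[0]='l': occ=0, LF[0]=C('l')+0=3+0=3
L[1]='l': occ=1, LF[1]=C('l')+1=3+1=4
L[2]='j': occ=0, LF[2]=C('j')+0=1+0=1
L[3]='j': occ=1, LF[3]=C('j')+1=1+1=2
L[4]='$': occ=0, LF[4]=C('$')+0=0+0=0

Answer: 3 4 1 2 0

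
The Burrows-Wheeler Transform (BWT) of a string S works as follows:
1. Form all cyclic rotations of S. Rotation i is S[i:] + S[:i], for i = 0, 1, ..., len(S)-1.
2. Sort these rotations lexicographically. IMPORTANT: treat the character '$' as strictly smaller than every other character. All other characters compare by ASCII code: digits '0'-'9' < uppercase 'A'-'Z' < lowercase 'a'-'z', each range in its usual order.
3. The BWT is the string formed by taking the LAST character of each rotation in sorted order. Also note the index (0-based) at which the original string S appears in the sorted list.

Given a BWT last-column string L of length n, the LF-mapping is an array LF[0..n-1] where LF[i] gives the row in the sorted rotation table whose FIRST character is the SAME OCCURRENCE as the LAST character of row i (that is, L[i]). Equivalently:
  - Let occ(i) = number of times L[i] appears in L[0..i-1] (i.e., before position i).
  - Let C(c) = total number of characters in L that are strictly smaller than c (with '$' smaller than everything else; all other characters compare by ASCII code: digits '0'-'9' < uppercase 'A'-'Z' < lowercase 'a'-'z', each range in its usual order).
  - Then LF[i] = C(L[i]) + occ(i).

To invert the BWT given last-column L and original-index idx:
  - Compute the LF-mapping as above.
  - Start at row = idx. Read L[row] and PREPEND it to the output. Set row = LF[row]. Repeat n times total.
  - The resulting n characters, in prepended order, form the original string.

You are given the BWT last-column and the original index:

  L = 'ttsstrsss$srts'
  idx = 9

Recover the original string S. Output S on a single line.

LF mapping: 10 11 3 4 12 1 5 6 7 0 8 2 13 9
Walk LF starting at row 9, prepending L[row]:
  step 1: row=9, L[9]='$', prepend. Next row=LF[9]=0
  step 2: row=0, L[0]='t', prepend. Next row=LF[0]=10
  step 3: row=10, L[10]='s', prepend. Next row=LF[10]=8
  step 4: row=8, L[8]='s', prepend. Next row=LF[8]=7
  step 5: row=7, L[7]='s', prepend. Next row=LF[7]=6
  step 6: row=6, L[6]='s', prepend. Next row=LF[6]=5
  step 7: row=5, L[5]='r', prepend. Next row=LF[5]=1
  step 8: row=1, L[1]='t', prepend. Next row=LF[1]=11
  step 9: row=11, L[11]='r', prepend. Next row=LF[11]=2
  step 10: row=2, L[2]='s', prepend. Next row=LF[2]=3
  step 11: row=3, L[3]='s', prepend. Next row=LF[3]=4
  step 12: row=4, L[4]='t', prepend. Next row=LF[4]=12
  step 13: row=12, L[12]='t', prepend. Next row=LF[12]=13
  step 14: row=13, L[13]='s', prepend. Next row=LF[13]=9
Reversed output: sttssrtrsssst$

Answer: sttssrtrsssst$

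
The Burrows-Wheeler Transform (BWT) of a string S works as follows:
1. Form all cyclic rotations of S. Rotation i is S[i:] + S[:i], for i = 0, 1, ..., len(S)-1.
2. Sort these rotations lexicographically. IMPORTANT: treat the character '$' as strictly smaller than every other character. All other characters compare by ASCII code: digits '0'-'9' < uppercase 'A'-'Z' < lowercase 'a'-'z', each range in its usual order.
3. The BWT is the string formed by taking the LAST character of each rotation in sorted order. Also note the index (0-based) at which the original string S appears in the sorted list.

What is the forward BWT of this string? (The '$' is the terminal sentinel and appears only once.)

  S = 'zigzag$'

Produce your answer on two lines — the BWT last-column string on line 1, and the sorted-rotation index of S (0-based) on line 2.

Answer: gzaizg$
6

Derivation:
All 7 rotations (rotation i = S[i:]+S[:i]):
  rot[0] = zigzag$
  rot[1] = igzag$z
  rot[2] = gzag$zi
  rot[3] = zag$zig
  rot[4] = ag$zigz
  rot[5] = g$zigza
  rot[6] = $zigzag
Sorted (with $ < everything):
  sorted[0] = $zigzag  (last char: 'g')
  sorted[1] = ag$zigz  (last char: 'z')
  sorted[2] = g$zigza  (last char: 'a')
  sorted[3] = gzag$zi  (last char: 'i')
  sorted[4] = igzag$z  (last char: 'z')
  sorted[5] = zag$zig  (last char: 'g')
  sorted[6] = zigzag$  (last char: '$')
Last column: gzaizg$
Original string S is at sorted index 6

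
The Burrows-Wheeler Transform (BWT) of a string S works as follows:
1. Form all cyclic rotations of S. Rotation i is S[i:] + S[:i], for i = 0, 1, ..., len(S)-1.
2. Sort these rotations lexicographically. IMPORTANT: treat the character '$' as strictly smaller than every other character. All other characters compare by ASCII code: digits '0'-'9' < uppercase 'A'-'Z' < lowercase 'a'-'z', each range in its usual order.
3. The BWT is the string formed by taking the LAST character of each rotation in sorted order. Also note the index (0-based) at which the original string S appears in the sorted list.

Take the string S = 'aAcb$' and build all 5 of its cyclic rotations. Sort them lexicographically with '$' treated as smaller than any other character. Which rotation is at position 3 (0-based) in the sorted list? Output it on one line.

Answer: b$aAc

Derivation:
All 5 rotations (rotation i = S[i:]+S[:i]):
  rot[0] = aAcb$
  rot[1] = Acb$a
  rot[2] = cb$aA
  rot[3] = b$aAc
  rot[4] = $aAcb
Sorted (with $ < everything):
  sorted[0] = $aAcb
  sorted[1] = Acb$a
  sorted[2] = aAcb$
  sorted[3] = b$aAc
  sorted[4] = cb$aA
sorted[3] = b$aAc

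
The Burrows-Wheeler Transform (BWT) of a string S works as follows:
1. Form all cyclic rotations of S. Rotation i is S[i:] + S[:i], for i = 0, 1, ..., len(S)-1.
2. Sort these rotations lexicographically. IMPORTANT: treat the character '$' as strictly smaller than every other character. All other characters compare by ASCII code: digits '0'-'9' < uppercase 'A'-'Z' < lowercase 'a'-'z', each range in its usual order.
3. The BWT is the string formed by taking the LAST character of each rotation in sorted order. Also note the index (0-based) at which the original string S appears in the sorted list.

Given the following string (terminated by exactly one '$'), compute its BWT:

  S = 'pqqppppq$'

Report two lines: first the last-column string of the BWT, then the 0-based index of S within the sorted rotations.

Answer: qqppp$pqp
5

Derivation:
All 9 rotations (rotation i = S[i:]+S[:i]):
  rot[0] = pqqppppq$
  rot[1] = qqppppq$p
  rot[2] = qppppq$pq
  rot[3] = ppppq$pqq
  rot[4] = pppq$pqqp
  rot[5] = ppq$pqqpp
  rot[6] = pq$pqqppp
  rot[7] = q$pqqpppp
  rot[8] = $pqqppppq
Sorted (with $ < everything):
  sorted[0] = $pqqppppq  (last char: 'q')
  sorted[1] = ppppq$pqq  (last char: 'q')
  sorted[2] = pppq$pqqp  (last char: 'p')
  sorted[3] = ppq$pqqpp  (last char: 'p')
  sorted[4] = pq$pqqppp  (last char: 'p')
  sorted[5] = pqqppppq$  (last char: '$')
  sorted[6] = q$pqqpppp  (last char: 'p')
  sorted[7] = qppppq$pq  (last char: 'q')
  sorted[8] = qqppppq$p  (last char: 'p')
Last column: qqppp$pqp
Original string S is at sorted index 5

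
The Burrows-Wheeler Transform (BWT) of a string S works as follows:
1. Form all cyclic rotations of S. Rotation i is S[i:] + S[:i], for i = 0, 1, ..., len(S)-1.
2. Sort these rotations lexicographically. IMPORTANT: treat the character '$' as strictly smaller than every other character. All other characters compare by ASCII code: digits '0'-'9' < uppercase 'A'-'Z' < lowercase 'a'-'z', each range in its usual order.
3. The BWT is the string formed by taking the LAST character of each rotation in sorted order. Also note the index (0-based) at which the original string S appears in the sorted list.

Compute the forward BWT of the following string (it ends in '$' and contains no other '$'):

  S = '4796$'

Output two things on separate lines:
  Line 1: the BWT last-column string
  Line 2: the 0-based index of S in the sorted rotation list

Answer: 6$947
1

Derivation:
All 5 rotations (rotation i = S[i:]+S[:i]):
  rot[0] = 4796$
  rot[1] = 796$4
  rot[2] = 96$47
  rot[3] = 6$479
  rot[4] = $4796
Sorted (with $ < everything):
  sorted[0] = $4796  (last char: '6')
  sorted[1] = 4796$  (last char: '$')
  sorted[2] = 6$479  (last char: '9')
  sorted[3] = 796$4  (last char: '4')
  sorted[4] = 96$47  (last char: '7')
Last column: 6$947
Original string S is at sorted index 1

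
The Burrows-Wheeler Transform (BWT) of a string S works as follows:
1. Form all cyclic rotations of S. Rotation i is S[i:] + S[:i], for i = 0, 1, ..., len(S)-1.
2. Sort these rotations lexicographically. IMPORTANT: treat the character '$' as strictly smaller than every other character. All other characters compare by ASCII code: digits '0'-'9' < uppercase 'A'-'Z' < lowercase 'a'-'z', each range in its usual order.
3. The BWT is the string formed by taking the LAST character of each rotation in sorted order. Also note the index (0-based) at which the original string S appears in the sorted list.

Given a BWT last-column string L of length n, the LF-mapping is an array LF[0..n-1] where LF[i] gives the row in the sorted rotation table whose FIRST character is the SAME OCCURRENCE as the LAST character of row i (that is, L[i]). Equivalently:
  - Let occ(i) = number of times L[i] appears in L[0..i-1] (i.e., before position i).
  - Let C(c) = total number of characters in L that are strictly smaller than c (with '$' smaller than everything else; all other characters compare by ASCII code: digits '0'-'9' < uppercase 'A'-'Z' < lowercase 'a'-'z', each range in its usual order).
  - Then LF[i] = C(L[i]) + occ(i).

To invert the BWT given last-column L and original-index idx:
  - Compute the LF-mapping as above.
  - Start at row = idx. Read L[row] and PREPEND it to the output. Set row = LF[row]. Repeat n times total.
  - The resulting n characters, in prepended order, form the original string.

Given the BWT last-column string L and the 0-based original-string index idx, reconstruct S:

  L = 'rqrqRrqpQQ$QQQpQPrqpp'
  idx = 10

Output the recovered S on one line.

LF mapping: 17 13 18 14 8 19 15 9 2 3 0 4 5 6 10 7 1 20 16 11 12
Walk LF starting at row 10, prepending L[row]:
  step 1: row=10, L[10]='$', prepend. Next row=LF[10]=0
  step 2: row=0, L[0]='r', prepend. Next row=LF[0]=17
  step 3: row=17, L[17]='r', prepend. Next row=LF[17]=20
  step 4: row=20, L[20]='p', prepend. Next row=LF[20]=12
  step 5: row=12, L[12]='Q', prepend. Next row=LF[12]=5
  step 6: row=5, L[5]='r', prepend. Next row=LF[5]=19
  step 7: row=19, L[19]='p', prepend. Next row=LF[19]=11
  step 8: row=11, L[11]='Q', prepend. Next row=LF[11]=4
  step 9: row=4, L[4]='R', prepend. Next row=LF[4]=8
  step 10: row=8, L[8]='Q', prepend. Next row=LF[8]=2
  step 11: row=2, L[2]='r', prepend. Next row=LF[2]=18
  step 12: row=18, L[18]='q', prepend. Next row=LF[18]=16
  step 13: row=16, L[16]='P', prepend. Next row=LF[16]=1
  step 14: row=1, L[1]='q', prepend. Next row=LF[1]=13
  step 15: row=13, L[13]='Q', prepend. Next row=LF[13]=6
  step 16: row=6, L[6]='q', prepend. Next row=LF[6]=15
  step 17: row=15, L[15]='Q', prepend. Next row=LF[15]=7
  step 18: row=7, L[7]='p', prepend. Next row=LF[7]=9
  step 19: row=9, L[9]='Q', prepend. Next row=LF[9]=3
  step 20: row=3, L[3]='q', prepend. Next row=LF[3]=14
  step 21: row=14, L[14]='p', prepend. Next row=LF[14]=10
Reversed output: pqQpQqQqPqrQRQprQprr$

Answer: pqQpQqQqPqrQRQprQprr$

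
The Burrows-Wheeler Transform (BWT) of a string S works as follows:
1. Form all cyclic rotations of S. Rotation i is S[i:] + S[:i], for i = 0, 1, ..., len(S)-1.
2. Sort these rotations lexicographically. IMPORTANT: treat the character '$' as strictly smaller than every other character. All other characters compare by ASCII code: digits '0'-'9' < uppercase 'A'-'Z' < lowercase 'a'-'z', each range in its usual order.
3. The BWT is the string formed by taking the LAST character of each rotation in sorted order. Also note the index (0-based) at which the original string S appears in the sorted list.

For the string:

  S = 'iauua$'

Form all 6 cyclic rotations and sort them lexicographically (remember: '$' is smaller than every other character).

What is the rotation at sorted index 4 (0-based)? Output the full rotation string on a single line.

All 6 rotations (rotation i = S[i:]+S[:i]):
  rot[0] = iauua$
  rot[1] = auua$i
  rot[2] = uua$ia
  rot[3] = ua$iau
  rot[4] = a$iauu
  rot[5] = $iauua
Sorted (with $ < everything):
  sorted[0] = $iauua
  sorted[1] = a$iauu
  sorted[2] = auua$i
  sorted[3] = iauua$
  sorted[4] = ua$iau
  sorted[5] = uua$ia
sorted[4] = ua$iau

Answer: ua$iau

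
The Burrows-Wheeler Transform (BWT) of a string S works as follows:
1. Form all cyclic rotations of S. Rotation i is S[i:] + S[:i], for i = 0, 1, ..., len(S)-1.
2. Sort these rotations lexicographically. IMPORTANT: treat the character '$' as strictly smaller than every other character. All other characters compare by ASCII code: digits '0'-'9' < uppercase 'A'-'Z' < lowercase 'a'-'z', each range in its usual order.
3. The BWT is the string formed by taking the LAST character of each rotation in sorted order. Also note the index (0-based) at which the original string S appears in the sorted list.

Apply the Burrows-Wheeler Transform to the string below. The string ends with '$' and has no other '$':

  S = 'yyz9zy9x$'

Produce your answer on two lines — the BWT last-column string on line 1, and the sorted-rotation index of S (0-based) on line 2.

Answer: xyz9z$yy9
5

Derivation:
All 9 rotations (rotation i = S[i:]+S[:i]):
  rot[0] = yyz9zy9x$
  rot[1] = yz9zy9x$y
  rot[2] = z9zy9x$yy
  rot[3] = 9zy9x$yyz
  rot[4] = zy9x$yyz9
  rot[5] = y9x$yyz9z
  rot[6] = 9x$yyz9zy
  rot[7] = x$yyz9zy9
  rot[8] = $yyz9zy9x
Sorted (with $ < everything):
  sorted[0] = $yyz9zy9x  (last char: 'x')
  sorted[1] = 9x$yyz9zy  (last char: 'y')
  sorted[2] = 9zy9x$yyz  (last char: 'z')
  sorted[3] = x$yyz9zy9  (last char: '9')
  sorted[4] = y9x$yyz9z  (last char: 'z')
  sorted[5] = yyz9zy9x$  (last char: '$')
  sorted[6] = yz9zy9x$y  (last char: 'y')
  sorted[7] = z9zy9x$yy  (last char: 'y')
  sorted[8] = zy9x$yyz9  (last char: '9')
Last column: xyz9z$yy9
Original string S is at sorted index 5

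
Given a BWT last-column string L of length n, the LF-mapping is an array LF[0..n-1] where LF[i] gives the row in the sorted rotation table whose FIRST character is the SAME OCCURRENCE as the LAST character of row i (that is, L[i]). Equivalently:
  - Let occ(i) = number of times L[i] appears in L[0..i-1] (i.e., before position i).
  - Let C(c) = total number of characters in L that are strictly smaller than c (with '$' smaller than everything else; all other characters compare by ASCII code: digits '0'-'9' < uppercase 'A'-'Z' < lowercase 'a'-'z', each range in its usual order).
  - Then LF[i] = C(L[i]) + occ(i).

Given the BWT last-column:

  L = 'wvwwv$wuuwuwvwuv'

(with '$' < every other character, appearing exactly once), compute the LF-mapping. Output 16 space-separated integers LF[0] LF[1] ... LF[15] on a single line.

Char counts: '$':1, 'u':4, 'v':4, 'w':7
C (first-col start): C('$')=0, C('u')=1, C('v')=5, C('w')=9
L[0]='w': occ=0, LF[0]=C('w')+0=9+0=9
L[1]='v': occ=0, LF[1]=C('v')+0=5+0=5
L[2]='w': occ=1, LF[2]=C('w')+1=9+1=10
L[3]='w': occ=2, LF[3]=C('w')+2=9+2=11
L[4]='v': occ=1, LF[4]=C('v')+1=5+1=6
L[5]='$': occ=0, LF[5]=C('$')+0=0+0=0
L[6]='w': occ=3, LF[6]=C('w')+3=9+3=12
L[7]='u': occ=0, LF[7]=C('u')+0=1+0=1
L[8]='u': occ=1, LF[8]=C('u')+1=1+1=2
L[9]='w': occ=4, LF[9]=C('w')+4=9+4=13
L[10]='u': occ=2, LF[10]=C('u')+2=1+2=3
L[11]='w': occ=5, LF[11]=C('w')+5=9+5=14
L[12]='v': occ=2, LF[12]=C('v')+2=5+2=7
L[13]='w': occ=6, LF[13]=C('w')+6=9+6=15
L[14]='u': occ=3, LF[14]=C('u')+3=1+3=4
L[15]='v': occ=3, LF[15]=C('v')+3=5+3=8

Answer: 9 5 10 11 6 0 12 1 2 13 3 14 7 15 4 8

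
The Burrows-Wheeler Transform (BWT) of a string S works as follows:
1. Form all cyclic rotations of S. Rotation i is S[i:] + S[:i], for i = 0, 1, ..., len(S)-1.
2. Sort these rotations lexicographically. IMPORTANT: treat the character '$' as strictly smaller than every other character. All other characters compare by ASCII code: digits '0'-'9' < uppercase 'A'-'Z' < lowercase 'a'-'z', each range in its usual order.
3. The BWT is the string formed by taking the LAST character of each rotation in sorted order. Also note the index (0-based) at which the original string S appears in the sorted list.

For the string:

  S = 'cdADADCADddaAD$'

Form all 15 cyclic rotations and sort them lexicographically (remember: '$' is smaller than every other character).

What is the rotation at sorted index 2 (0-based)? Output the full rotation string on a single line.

All 15 rotations (rotation i = S[i:]+S[:i]):
  rot[0] = cdADADCADddaAD$
  rot[1] = dADADCADddaAD$c
  rot[2] = ADADCADddaAD$cd
  rot[3] = DADCADddaAD$cdA
  rot[4] = ADCADddaAD$cdAD
  rot[5] = DCADddaAD$cdADA
  rot[6] = CADddaAD$cdADAD
  rot[7] = ADddaAD$cdADADC
  rot[8] = DddaAD$cdADADCA
  rot[9] = ddaAD$cdADADCAD
  rot[10] = daAD$cdADADCADd
  rot[11] = aAD$cdADADCADdd
  rot[12] = AD$cdADADCADdda
  rot[13] = D$cdADADCADddaA
  rot[14] = $cdADADCADddaAD
Sorted (with $ < everything):
  sorted[0] = $cdADADCADddaAD
  sorted[1] = AD$cdADADCADdda
  sorted[2] = ADADCADddaAD$cd
  sorted[3] = ADCADddaAD$cdAD
  sorted[4] = ADddaAD$cdADADC
  sorted[5] = CADddaAD$cdADAD
  sorted[6] = D$cdADADCADddaA
  sorted[7] = DADCADddaAD$cdA
  sorted[8] = DCADddaAD$cdADA
  sorted[9] = DddaAD$cdADADCA
  sorted[10] = aAD$cdADADCADdd
  sorted[11] = cdADADCADddaAD$
  sorted[12] = dADADCADddaAD$c
  sorted[13] = daAD$cdADADCADd
  sorted[14] = ddaAD$cdADADCAD
sorted[2] = ADADCADddaAD$cd

Answer: ADADCADddaAD$cd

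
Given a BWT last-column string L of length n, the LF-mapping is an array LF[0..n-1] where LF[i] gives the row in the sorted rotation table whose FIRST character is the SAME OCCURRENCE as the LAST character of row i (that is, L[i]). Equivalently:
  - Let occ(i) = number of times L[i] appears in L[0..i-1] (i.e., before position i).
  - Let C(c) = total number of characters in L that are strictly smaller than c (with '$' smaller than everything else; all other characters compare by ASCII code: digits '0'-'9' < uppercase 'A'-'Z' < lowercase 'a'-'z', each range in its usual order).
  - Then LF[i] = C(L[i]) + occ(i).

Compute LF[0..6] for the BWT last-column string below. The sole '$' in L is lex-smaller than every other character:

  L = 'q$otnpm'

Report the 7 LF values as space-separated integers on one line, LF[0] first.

Char counts: '$':1, 'm':1, 'n':1, 'o':1, 'p':1, 'q':1, 't':1
C (first-col start): C('$')=0, C('m')=1, C('n')=2, C('o')=3, C('p')=4, C('q')=5, C('t')=6
L[0]='q': occ=0, LF[0]=C('q')+0=5+0=5
L[1]='$': occ=0, LF[1]=C('$')+0=0+0=0
L[2]='o': occ=0, LF[2]=C('o')+0=3+0=3
L[3]='t': occ=0, LF[3]=C('t')+0=6+0=6
L[4]='n': occ=0, LF[4]=C('n')+0=2+0=2
L[5]='p': occ=0, LF[5]=C('p')+0=4+0=4
L[6]='m': occ=0, LF[6]=C('m')+0=1+0=1

Answer: 5 0 3 6 2 4 1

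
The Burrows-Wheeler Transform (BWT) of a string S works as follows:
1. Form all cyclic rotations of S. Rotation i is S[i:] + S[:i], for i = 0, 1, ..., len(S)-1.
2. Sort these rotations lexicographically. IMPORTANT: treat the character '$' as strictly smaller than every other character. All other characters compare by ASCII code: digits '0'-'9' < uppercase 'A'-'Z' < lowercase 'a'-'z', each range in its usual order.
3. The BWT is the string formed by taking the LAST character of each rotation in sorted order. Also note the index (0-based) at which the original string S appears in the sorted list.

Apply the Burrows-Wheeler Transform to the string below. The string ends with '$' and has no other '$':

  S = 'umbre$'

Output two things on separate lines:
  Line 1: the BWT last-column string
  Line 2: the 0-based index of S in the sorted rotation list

Answer: emrub$
5

Derivation:
All 6 rotations (rotation i = S[i:]+S[:i]):
  rot[0] = umbre$
  rot[1] = mbre$u
  rot[2] = bre$um
  rot[3] = re$umb
  rot[4] = e$umbr
  rot[5] = $umbre
Sorted (with $ < everything):
  sorted[0] = $umbre  (last char: 'e')
  sorted[1] = bre$um  (last char: 'm')
  sorted[2] = e$umbr  (last char: 'r')
  sorted[3] = mbre$u  (last char: 'u')
  sorted[4] = re$umb  (last char: 'b')
  sorted[5] = umbre$  (last char: '$')
Last column: emrub$
Original string S is at sorted index 5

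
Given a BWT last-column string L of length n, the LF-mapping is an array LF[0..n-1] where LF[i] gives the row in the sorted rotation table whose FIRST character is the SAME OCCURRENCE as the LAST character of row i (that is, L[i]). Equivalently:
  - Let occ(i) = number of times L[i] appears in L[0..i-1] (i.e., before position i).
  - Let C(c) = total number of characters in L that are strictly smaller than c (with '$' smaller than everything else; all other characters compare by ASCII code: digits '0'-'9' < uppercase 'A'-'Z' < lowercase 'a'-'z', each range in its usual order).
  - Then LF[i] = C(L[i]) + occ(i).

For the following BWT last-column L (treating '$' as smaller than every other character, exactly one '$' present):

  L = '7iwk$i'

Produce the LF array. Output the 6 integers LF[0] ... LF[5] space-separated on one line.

Char counts: '$':1, '7':1, 'i':2, 'k':1, 'w':1
C (first-col start): C('$')=0, C('7')=1, C('i')=2, C('k')=4, C('w')=5
L[0]='7': occ=0, LF[0]=C('7')+0=1+0=1
L[1]='i': occ=0, LF[1]=C('i')+0=2+0=2
L[2]='w': occ=0, LF[2]=C('w')+0=5+0=5
L[3]='k': occ=0, LF[3]=C('k')+0=4+0=4
L[4]='$': occ=0, LF[4]=C('$')+0=0+0=0
L[5]='i': occ=1, LF[5]=C('i')+1=2+1=3

Answer: 1 2 5 4 0 3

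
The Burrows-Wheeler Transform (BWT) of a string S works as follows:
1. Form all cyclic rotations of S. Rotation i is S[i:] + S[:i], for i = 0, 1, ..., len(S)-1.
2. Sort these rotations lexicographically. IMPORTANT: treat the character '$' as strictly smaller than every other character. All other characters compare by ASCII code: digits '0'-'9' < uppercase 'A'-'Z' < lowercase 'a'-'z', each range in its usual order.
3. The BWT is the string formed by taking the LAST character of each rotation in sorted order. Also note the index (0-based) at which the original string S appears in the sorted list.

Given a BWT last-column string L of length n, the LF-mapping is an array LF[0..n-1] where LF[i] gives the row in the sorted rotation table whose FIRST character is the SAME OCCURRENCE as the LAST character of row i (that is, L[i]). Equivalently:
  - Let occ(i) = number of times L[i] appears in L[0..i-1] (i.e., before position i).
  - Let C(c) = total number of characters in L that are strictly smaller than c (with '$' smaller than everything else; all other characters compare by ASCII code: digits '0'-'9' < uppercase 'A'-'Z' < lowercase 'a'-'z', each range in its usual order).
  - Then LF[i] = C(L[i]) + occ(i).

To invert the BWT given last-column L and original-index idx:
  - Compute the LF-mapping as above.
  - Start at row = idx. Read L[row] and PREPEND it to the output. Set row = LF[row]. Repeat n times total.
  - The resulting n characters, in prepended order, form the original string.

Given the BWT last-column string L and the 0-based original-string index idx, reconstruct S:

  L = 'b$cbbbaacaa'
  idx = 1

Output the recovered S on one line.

Answer: abacabacbb$

Derivation:
LF mapping: 5 0 9 6 7 8 1 2 10 3 4
Walk LF starting at row 1, prepending L[row]:
  step 1: row=1, L[1]='$', prepend. Next row=LF[1]=0
  step 2: row=0, L[0]='b', prepend. Next row=LF[0]=5
  step 3: row=5, L[5]='b', prepend. Next row=LF[5]=8
  step 4: row=8, L[8]='c', prepend. Next row=LF[8]=10
  step 5: row=10, L[10]='a', prepend. Next row=LF[10]=4
  step 6: row=4, L[4]='b', prepend. Next row=LF[4]=7
  step 7: row=7, L[7]='a', prepend. Next row=LF[7]=2
  step 8: row=2, L[2]='c', prepend. Next row=LF[2]=9
  step 9: row=9, L[9]='a', prepend. Next row=LF[9]=3
  step 10: row=3, L[3]='b', prepend. Next row=LF[3]=6
  step 11: row=6, L[6]='a', prepend. Next row=LF[6]=1
Reversed output: abacabacbb$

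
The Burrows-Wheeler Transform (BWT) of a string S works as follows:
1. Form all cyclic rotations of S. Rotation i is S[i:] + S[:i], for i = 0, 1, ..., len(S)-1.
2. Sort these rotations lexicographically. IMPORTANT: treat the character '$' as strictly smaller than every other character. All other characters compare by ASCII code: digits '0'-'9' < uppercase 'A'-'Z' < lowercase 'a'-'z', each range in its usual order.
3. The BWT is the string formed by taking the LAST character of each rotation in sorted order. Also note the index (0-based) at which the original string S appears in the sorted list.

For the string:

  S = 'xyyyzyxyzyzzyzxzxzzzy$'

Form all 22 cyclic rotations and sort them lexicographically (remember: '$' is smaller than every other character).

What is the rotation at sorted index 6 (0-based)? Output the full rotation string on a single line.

Answer: yxyzyzzyzxzxzzzy$xyyyz

Derivation:
All 22 rotations (rotation i = S[i:]+S[:i]):
  rot[0] = xyyyzyxyzyzzyzxzxzzzy$
  rot[1] = yyyzyxyzyzzyzxzxzzzy$x
  rot[2] = yyzyxyzyzzyzxzxzzzy$xy
  rot[3] = yzyxyzyzzyzxzxzzzy$xyy
  rot[4] = zyxyzyzzyzxzxzzzy$xyyy
  rot[5] = yxyzyzzyzxzxzzzy$xyyyz
  rot[6] = xyzyzzyzxzxzzzy$xyyyzy
  rot[7] = yzyzzyzxzxzzzy$xyyyzyx
  rot[8] = zyzzyzxzxzzzy$xyyyzyxy
  rot[9] = yzzyzxzxzzzy$xyyyzyxyz
  rot[10] = zzyzxzxzzzy$xyyyzyxyzy
  rot[11] = zyzxzxzzzy$xyyyzyxyzyz
  rot[12] = yzxzxzzzy$xyyyzyxyzyzz
  rot[13] = zxzxzzzy$xyyyzyxyzyzzy
  rot[14] = xzxzzzy$xyyyzyxyzyzzyz
  rot[15] = zxzzzy$xyyyzyxyzyzzyzx
  rot[16] = xzzzy$xyyyzyxyzyzzyzxz
  rot[17] = zzzy$xyyyzyxyzyzzyzxzx
  rot[18] = zzy$xyyyzyxyzyzzyzxzxz
  rot[19] = zy$xyyyzyxyzyzzyzxzxzz
  rot[20] = y$xyyyzyxyzyzzyzxzxzzz
  rot[21] = $xyyyzyxyzyzzyzxzxzzzy
Sorted (with $ < everything):
  sorted[0] = $xyyyzyxyzyzzyzxzxzzzy
  sorted[1] = xyyyzyxyzyzzyzxzxzzzy$
  sorted[2] = xyzyzzyzxzxzzzy$xyyyzy
  sorted[3] = xzxzzzy$xyyyzyxyzyzzyz
  sorted[4] = xzzzy$xyyyzyxyzyzzyzxz
  sorted[5] = y$xyyyzyxyzyzzyzxzxzzz
  sorted[6] = yxyzyzzyzxzxzzzy$xyyyz
  sorted[7] = yyyzyxyzyzzyzxzxzzzy$x
  sorted[8] = yyzyxyzyzzyzxzxzzzy$xy
  sorted[9] = yzxzxzzzy$xyyyzyxyzyzz
  sorted[10] = yzyxyzyzzyzxzxzzzy$xyy
  sorted[11] = yzyzzyzxzxzzzy$xyyyzyx
  sorted[12] = yzzyzxzxzzzy$xyyyzyxyz
  sorted[13] = zxzxzzzy$xyyyzyxyzyzzy
  sorted[14] = zxzzzy$xyyyzyxyzyzzyzx
  sorted[15] = zy$xyyyzyxyzyzzyzxzxzz
  sorted[16] = zyxyzyzzyzxzxzzzy$xyyy
  sorted[17] = zyzxzxzzzy$xyyyzyxyzyz
  sorted[18] = zyzzyzxzxzzzy$xyyyzyxy
  sorted[19] = zzy$xyyyzyxyzyzzyzxzxz
  sorted[20] = zzyzxzxzzzy$xyyyzyxyzy
  sorted[21] = zzzy$xyyyzyxyzyzzyzxzx
sorted[6] = yxyzyzzyzxzxzzzy$xyyyz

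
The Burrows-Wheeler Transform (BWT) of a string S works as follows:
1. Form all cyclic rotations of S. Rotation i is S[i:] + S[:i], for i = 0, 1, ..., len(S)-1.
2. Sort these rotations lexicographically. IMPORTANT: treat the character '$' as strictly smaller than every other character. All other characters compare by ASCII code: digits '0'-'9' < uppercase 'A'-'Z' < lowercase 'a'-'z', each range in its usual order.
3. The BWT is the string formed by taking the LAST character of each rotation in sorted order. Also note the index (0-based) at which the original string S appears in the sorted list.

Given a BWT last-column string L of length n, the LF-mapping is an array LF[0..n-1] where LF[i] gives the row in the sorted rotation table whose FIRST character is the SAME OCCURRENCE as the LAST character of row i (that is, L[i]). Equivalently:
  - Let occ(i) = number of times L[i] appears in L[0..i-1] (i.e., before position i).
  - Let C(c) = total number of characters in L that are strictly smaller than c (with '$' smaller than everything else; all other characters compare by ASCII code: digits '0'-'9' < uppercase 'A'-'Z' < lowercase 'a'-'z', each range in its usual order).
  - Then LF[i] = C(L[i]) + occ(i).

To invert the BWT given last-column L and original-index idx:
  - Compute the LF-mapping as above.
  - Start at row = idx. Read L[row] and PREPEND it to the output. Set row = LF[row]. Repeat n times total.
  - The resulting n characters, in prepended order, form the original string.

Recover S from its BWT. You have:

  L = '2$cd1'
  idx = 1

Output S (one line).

Answer: 1dc2$

Derivation:
LF mapping: 2 0 3 4 1
Walk LF starting at row 1, prepending L[row]:
  step 1: row=1, L[1]='$', prepend. Next row=LF[1]=0
  step 2: row=0, L[0]='2', prepend. Next row=LF[0]=2
  step 3: row=2, L[2]='c', prepend. Next row=LF[2]=3
  step 4: row=3, L[3]='d', prepend. Next row=LF[3]=4
  step 5: row=4, L[4]='1', prepend. Next row=LF[4]=1
Reversed output: 1dc2$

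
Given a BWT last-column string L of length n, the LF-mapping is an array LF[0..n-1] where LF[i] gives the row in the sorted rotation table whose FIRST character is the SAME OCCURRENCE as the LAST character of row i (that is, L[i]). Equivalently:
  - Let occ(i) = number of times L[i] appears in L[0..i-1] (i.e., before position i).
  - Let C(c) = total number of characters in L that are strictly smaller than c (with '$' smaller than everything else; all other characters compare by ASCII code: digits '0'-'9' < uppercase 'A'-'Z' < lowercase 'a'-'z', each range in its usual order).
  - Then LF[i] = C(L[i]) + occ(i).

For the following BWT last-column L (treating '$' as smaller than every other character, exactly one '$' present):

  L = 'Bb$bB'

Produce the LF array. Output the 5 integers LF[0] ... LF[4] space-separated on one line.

Answer: 1 3 0 4 2

Derivation:
Char counts: '$':1, 'B':2, 'b':2
C (first-col start): C('$')=0, C('B')=1, C('b')=3
L[0]='B': occ=0, LF[0]=C('B')+0=1+0=1
L[1]='b': occ=0, LF[1]=C('b')+0=3+0=3
L[2]='$': occ=0, LF[2]=C('$')+0=0+0=0
L[3]='b': occ=1, LF[3]=C('b')+1=3+1=4
L[4]='B': occ=1, LF[4]=C('B')+1=1+1=2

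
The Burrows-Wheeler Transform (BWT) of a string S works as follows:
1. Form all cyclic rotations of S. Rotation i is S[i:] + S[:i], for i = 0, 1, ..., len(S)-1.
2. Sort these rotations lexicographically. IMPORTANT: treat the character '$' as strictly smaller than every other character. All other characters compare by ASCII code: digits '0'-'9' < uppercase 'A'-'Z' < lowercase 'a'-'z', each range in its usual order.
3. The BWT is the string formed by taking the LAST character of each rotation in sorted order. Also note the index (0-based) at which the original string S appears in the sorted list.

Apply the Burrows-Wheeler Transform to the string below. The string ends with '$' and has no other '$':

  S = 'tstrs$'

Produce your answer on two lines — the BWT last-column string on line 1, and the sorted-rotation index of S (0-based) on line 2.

Answer: strts$
5

Derivation:
All 6 rotations (rotation i = S[i:]+S[:i]):
  rot[0] = tstrs$
  rot[1] = strs$t
  rot[2] = trs$ts
  rot[3] = rs$tst
  rot[4] = s$tstr
  rot[5] = $tstrs
Sorted (with $ < everything):
  sorted[0] = $tstrs  (last char: 's')
  sorted[1] = rs$tst  (last char: 't')
  sorted[2] = s$tstr  (last char: 'r')
  sorted[3] = strs$t  (last char: 't')
  sorted[4] = trs$ts  (last char: 's')
  sorted[5] = tstrs$  (last char: '$')
Last column: strts$
Original string S is at sorted index 5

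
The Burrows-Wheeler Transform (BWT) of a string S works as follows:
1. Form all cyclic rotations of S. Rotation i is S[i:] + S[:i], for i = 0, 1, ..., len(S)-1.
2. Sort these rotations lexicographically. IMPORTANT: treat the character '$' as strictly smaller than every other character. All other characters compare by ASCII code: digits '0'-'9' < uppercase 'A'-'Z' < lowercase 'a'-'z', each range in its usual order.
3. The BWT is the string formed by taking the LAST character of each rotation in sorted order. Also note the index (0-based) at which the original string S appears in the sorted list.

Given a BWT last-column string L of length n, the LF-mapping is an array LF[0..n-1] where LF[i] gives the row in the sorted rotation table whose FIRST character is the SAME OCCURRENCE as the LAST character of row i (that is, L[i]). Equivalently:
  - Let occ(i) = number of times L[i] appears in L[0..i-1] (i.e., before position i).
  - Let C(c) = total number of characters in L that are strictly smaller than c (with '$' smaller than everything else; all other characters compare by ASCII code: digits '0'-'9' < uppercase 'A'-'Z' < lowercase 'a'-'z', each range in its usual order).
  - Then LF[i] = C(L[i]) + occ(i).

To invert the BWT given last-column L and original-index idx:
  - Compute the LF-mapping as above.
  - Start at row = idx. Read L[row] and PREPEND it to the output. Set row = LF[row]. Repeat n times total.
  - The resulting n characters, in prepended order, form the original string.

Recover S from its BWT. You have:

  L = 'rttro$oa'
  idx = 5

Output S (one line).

LF mapping: 4 6 7 5 2 0 3 1
Walk LF starting at row 5, prepending L[row]:
  step 1: row=5, L[5]='$', prepend. Next row=LF[5]=0
  step 2: row=0, L[0]='r', prepend. Next row=LF[0]=4
  step 3: row=4, L[4]='o', prepend. Next row=LF[4]=2
  step 4: row=2, L[2]='t', prepend. Next row=LF[2]=7
  step 5: row=7, L[7]='a', prepend. Next row=LF[7]=1
  step 6: row=1, L[1]='t', prepend. Next row=LF[1]=6
  step 7: row=6, L[6]='o', prepend. Next row=LF[6]=3
  step 8: row=3, L[3]='r', prepend. Next row=LF[3]=5
Reversed output: rotator$

Answer: rotator$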